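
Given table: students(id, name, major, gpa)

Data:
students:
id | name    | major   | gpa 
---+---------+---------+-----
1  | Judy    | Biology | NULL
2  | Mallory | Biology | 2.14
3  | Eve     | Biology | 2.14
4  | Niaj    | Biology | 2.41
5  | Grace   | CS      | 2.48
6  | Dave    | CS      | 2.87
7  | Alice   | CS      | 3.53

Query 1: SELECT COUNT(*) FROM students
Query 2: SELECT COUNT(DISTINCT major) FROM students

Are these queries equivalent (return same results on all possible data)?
No, not equivalent

Query 1 returns: [(7,)]
Query 2 returns: [(2,)]

Reason: COUNT(*) counts rows, COUNT(DISTINCT major) counts unique majors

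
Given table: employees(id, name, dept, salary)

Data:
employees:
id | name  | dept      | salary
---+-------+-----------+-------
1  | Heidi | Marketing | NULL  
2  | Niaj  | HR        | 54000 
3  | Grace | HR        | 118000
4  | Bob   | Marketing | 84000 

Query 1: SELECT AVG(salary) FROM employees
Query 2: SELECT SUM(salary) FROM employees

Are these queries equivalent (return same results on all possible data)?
No, not equivalent

Query 1 returns: [(85333.33333333333,)]
Query 2 returns: [(256000,)]

Reason: AVG vs SUM give different aggregate values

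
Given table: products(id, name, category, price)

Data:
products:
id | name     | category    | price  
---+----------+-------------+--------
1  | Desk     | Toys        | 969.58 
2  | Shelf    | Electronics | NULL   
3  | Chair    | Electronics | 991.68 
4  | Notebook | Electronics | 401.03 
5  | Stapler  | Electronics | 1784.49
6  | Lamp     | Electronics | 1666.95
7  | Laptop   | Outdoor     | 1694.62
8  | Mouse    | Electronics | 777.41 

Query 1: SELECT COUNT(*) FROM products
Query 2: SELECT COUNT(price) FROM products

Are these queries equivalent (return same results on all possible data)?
No, not equivalent

Query 1 returns: [(8,)]
Query 2 returns: [(7,)]

Reason: COUNT(*) includes NULLs, COUNT(column) excludes them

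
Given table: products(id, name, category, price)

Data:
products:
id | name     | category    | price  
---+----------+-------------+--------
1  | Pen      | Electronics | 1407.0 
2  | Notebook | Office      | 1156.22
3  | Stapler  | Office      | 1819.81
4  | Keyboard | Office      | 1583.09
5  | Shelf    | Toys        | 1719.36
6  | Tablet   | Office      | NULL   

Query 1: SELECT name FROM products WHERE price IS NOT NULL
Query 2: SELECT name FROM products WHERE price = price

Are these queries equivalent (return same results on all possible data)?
Yes, equivalent

Both queries return: [('Keyboard',), ('Notebook',), ('Pen',), ('Shelf',), ('Stapler',)]

Reason: IS NOT NULL vs self-equality (both exclude NULLs)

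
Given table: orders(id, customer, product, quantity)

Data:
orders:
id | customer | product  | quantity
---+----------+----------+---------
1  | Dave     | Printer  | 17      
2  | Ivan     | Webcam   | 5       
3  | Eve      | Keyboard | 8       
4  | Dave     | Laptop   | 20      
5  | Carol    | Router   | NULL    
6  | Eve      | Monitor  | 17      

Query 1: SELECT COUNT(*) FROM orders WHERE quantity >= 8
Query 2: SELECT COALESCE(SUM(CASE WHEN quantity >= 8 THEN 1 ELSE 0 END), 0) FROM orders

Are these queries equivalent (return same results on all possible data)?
Yes, equivalent

Both queries return: [(4,)]

Reason: COUNT with WHERE vs conditional SUM (COALESCE handles empty-table NULL)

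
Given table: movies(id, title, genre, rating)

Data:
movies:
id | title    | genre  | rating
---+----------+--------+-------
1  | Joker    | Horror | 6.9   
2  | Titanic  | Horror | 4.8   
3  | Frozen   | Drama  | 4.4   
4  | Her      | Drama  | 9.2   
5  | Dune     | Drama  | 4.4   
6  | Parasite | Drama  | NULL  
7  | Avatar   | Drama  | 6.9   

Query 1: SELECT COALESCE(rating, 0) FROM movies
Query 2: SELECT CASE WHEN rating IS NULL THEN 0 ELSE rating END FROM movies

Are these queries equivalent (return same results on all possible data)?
Yes, equivalent

Both queries return: [(0,), (4.4,), (4.4,), (4.8,), (6.9,), (6.9,), (9.2,)]

Reason: COALESCE vs CASE for NULL handling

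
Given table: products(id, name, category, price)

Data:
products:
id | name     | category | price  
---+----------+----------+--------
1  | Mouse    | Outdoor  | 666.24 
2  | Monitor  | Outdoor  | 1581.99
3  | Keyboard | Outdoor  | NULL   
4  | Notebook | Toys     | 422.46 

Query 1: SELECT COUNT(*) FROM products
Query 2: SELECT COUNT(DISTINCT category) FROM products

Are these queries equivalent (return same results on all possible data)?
No, not equivalent

Query 1 returns: [(4,)]
Query 2 returns: [(2,)]

Reason: COUNT(*) counts rows, COUNT(DISTINCT category) counts unique categorys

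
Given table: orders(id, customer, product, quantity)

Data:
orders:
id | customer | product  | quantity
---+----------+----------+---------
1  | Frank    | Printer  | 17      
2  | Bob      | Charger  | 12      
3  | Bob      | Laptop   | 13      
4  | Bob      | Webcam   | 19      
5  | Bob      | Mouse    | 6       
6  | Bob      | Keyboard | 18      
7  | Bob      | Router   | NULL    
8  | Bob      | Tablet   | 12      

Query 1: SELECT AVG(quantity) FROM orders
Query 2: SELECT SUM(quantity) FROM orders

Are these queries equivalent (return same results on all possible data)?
No, not equivalent

Query 1 returns: [(13.857142857142858,)]
Query 2 returns: [(97,)]

Reason: AVG vs SUM give different aggregate values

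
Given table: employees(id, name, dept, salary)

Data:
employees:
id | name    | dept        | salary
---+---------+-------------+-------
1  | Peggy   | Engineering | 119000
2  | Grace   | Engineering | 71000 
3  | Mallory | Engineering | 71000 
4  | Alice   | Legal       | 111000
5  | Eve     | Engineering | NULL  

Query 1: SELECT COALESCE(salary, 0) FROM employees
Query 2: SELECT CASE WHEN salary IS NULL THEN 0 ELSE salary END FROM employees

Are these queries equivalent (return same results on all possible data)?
Yes, equivalent

Both queries return: [(0,), (71000,), (71000,), (111000,), (119000,)]

Reason: COALESCE vs CASE for NULL handling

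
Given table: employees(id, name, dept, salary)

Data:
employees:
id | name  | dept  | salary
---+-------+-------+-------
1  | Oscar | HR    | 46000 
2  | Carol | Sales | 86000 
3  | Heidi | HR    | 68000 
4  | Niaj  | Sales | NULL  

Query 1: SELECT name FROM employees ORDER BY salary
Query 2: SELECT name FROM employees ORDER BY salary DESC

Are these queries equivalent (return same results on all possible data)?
No, not equivalent

Query 1 returns: [('Niaj',), ('Oscar',), ('Heidi',), ('Carol',)]
Query 2 returns: [('Carol',), ('Heidi',), ('Oscar',), ('Niaj',)]

Reason: ASC vs DESC gives opposite ordering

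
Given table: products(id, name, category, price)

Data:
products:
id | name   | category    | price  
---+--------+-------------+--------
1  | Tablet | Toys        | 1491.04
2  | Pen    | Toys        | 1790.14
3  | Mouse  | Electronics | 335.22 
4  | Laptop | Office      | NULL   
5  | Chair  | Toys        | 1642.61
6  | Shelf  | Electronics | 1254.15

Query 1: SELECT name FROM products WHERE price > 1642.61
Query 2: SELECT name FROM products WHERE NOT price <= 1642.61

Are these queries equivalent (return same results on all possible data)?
Yes, equivalent

Both queries return: [('Pen',)]

Reason: Both filter price > 1642.61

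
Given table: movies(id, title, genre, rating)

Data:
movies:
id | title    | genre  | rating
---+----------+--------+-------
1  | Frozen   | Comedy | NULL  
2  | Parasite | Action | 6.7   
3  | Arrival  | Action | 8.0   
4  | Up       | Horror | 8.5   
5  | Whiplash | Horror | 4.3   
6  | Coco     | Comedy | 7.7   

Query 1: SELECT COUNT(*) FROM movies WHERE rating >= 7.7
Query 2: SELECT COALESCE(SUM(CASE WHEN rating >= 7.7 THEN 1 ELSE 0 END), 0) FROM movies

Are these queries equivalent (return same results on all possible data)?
Yes, equivalent

Both queries return: [(3,)]

Reason: COUNT with WHERE vs conditional SUM (COALESCE handles empty-table NULL)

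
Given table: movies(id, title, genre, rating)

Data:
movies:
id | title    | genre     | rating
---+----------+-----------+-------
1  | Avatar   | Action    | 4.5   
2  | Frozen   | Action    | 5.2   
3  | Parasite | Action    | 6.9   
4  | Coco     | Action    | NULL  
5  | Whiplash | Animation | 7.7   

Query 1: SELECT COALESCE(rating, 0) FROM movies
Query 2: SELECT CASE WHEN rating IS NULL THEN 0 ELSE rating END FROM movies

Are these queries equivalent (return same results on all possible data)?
Yes, equivalent

Both queries return: [(0,), (4.5,), (5.2,), (6.9,), (7.7,)]

Reason: COALESCE vs CASE for NULL handling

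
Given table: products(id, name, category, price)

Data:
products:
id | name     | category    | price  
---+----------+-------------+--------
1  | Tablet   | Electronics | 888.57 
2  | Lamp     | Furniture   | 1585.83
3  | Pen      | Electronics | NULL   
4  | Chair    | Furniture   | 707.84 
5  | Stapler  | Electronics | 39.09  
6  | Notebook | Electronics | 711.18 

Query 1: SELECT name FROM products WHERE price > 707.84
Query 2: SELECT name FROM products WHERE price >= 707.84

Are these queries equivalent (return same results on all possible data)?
No, not equivalent

Query 1 returns: [('Tablet',), ('Lamp',), ('Notebook',)]
Query 2 returns: [('Tablet',), ('Lamp',), ('Chair',), ('Notebook',)]

Reason: > vs >= gives different results when price = 707.84 exists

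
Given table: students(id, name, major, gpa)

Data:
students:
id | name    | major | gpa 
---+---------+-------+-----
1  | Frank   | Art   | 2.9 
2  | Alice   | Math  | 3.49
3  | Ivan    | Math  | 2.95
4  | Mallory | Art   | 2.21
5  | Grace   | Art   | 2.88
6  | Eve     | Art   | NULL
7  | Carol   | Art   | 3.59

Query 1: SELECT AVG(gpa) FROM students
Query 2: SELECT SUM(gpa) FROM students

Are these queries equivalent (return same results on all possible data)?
No, not equivalent

Query 1 returns: [(3.0033333333333334,)]
Query 2 returns: [(18.02,)]

Reason: AVG vs SUM give different aggregate values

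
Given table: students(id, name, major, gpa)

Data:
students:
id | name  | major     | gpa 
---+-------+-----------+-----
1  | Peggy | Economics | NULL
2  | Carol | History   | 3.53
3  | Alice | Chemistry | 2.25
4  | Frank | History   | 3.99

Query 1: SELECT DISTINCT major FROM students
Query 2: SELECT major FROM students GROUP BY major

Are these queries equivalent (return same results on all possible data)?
Yes, equivalent

Both queries return: [('Chemistry',), ('Economics',), ('History',)]

Reason: Both get unique majors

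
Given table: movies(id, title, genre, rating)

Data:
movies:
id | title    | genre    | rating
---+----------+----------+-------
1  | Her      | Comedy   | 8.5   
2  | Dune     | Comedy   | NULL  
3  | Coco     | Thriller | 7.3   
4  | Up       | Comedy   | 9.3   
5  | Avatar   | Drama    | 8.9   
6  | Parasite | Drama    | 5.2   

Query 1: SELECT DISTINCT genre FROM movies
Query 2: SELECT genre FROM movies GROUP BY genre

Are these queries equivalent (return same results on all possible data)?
Yes, equivalent

Both queries return: [('Comedy',), ('Drama',), ('Thriller',)]

Reason: Both get unique genres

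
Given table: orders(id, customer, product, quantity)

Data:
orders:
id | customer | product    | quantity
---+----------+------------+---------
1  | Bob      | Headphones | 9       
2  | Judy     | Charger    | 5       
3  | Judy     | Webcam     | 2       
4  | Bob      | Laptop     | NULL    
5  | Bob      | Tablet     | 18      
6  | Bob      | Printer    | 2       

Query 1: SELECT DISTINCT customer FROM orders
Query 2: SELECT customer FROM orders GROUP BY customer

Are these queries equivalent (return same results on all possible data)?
Yes, equivalent

Both queries return: [('Bob',), ('Judy',)]

Reason: Both get unique customers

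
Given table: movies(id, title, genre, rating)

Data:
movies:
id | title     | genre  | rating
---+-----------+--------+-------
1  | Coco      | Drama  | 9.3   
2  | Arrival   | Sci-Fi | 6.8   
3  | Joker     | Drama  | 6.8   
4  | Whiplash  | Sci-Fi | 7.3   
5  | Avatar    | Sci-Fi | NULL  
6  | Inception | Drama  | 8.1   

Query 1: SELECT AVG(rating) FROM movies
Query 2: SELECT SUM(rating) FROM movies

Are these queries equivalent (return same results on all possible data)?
No, not equivalent

Query 1 returns: [(7.659999999999999,)]
Query 2 returns: [(38.3,)]

Reason: AVG vs SUM give different aggregate values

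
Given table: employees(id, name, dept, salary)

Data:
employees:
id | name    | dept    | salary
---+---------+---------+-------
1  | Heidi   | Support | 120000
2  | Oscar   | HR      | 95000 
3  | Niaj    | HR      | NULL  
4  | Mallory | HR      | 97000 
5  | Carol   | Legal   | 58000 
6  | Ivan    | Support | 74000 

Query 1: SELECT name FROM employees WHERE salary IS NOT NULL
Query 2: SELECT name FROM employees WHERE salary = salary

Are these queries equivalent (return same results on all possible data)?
Yes, equivalent

Both queries return: [('Carol',), ('Heidi',), ('Ivan',), ('Mallory',), ('Oscar',)]

Reason: IS NOT NULL vs self-equality (both exclude NULLs)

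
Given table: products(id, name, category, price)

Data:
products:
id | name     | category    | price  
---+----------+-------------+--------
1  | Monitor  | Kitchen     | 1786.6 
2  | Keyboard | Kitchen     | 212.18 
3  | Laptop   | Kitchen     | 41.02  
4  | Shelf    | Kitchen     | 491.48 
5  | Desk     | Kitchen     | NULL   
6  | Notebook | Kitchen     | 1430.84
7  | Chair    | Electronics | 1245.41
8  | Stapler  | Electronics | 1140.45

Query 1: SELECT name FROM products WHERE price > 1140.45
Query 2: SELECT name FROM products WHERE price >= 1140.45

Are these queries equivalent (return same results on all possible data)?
No, not equivalent

Query 1 returns: [('Monitor',), ('Notebook',), ('Chair',)]
Query 2 returns: [('Monitor',), ('Notebook',), ('Chair',), ('Stapler',)]

Reason: > vs >= gives different results when price = 1140.45 exists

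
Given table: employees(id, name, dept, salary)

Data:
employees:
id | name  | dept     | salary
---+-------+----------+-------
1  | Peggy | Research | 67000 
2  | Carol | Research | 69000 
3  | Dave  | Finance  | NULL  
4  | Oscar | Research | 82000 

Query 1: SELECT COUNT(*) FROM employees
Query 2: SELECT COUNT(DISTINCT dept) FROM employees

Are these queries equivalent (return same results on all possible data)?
No, not equivalent

Query 1 returns: [(4,)]
Query 2 returns: [(2,)]

Reason: COUNT(*) counts rows, COUNT(DISTINCT dept) counts unique depts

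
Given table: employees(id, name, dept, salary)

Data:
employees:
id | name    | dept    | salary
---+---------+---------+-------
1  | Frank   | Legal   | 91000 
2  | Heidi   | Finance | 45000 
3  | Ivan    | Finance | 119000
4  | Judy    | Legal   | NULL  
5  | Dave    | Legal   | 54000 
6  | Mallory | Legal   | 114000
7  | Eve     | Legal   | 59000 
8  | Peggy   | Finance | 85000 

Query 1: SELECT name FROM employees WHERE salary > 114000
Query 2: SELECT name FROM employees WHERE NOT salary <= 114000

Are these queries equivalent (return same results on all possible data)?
Yes, equivalent

Both queries return: [('Ivan',)]

Reason: Both filter salary > 114000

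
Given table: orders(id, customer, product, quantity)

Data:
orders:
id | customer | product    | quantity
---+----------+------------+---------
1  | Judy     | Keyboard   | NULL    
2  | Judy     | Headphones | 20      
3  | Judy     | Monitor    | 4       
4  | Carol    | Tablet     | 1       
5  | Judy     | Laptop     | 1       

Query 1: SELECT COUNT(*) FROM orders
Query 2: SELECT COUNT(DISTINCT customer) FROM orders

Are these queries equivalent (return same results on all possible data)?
No, not equivalent

Query 1 returns: [(5,)]
Query 2 returns: [(2,)]

Reason: COUNT(*) counts rows, COUNT(DISTINCT customer) counts unique customers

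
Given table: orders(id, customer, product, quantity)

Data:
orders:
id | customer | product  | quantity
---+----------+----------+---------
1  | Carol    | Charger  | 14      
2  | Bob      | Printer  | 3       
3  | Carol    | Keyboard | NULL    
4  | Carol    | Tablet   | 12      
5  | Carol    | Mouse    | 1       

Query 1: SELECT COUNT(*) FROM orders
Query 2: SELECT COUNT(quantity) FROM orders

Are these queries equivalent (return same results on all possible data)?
No, not equivalent

Query 1 returns: [(5,)]
Query 2 returns: [(4,)]

Reason: COUNT(*) includes NULLs, COUNT(column) excludes them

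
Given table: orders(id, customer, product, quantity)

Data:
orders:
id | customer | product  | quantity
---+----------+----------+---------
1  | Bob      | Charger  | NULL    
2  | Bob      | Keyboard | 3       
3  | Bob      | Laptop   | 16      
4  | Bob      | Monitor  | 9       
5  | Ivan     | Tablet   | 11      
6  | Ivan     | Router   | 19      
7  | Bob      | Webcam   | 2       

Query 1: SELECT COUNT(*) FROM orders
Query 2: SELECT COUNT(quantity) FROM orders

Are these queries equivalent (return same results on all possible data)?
No, not equivalent

Query 1 returns: [(7,)]
Query 2 returns: [(6,)]

Reason: COUNT(*) includes NULLs, COUNT(column) excludes them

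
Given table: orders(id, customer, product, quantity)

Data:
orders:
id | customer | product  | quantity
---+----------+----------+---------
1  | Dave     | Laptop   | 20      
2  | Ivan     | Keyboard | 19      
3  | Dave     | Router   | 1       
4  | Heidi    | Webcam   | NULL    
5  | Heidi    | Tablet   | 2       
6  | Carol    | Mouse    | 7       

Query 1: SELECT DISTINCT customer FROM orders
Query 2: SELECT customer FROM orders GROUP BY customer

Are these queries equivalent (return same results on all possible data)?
Yes, equivalent

Both queries return: [('Carol',), ('Dave',), ('Heidi',), ('Ivan',)]

Reason: Both get unique customers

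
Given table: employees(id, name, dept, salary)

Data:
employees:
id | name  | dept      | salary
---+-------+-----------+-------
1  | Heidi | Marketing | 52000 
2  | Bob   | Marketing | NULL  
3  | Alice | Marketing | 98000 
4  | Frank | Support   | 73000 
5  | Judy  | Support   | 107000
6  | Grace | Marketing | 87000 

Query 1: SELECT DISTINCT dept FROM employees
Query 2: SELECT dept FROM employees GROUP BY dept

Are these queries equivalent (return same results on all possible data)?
Yes, equivalent

Both queries return: [('Marketing',), ('Support',)]

Reason: Both get unique depts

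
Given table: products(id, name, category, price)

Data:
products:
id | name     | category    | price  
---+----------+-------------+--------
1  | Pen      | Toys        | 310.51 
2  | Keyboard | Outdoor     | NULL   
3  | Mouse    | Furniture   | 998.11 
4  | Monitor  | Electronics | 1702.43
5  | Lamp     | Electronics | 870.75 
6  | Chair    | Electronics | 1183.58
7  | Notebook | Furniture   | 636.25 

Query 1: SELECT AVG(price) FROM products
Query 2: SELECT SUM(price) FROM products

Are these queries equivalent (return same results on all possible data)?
No, not equivalent

Query 1 returns: [(950.2716666666666,)]
Query 2 returns: [(5701.63,)]

Reason: AVG vs SUM give different aggregate values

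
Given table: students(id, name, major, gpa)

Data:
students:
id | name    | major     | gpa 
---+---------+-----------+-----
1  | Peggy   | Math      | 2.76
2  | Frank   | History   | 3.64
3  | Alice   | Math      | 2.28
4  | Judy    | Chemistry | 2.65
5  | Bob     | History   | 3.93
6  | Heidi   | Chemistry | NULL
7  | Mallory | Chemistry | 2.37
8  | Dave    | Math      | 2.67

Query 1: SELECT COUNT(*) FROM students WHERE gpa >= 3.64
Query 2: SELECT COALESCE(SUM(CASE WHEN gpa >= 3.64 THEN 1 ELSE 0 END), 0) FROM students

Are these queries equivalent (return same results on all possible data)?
Yes, equivalent

Both queries return: [(2,)]

Reason: COUNT with WHERE vs conditional SUM (COALESCE handles empty-table NULL)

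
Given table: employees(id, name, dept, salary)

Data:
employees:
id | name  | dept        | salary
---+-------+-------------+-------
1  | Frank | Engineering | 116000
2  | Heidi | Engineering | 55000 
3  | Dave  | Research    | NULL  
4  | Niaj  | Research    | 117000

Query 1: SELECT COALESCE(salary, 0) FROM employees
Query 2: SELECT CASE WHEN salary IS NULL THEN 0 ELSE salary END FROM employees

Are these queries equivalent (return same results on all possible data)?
Yes, equivalent

Both queries return: [(0,), (55000,), (116000,), (117000,)]

Reason: COALESCE vs CASE for NULL handling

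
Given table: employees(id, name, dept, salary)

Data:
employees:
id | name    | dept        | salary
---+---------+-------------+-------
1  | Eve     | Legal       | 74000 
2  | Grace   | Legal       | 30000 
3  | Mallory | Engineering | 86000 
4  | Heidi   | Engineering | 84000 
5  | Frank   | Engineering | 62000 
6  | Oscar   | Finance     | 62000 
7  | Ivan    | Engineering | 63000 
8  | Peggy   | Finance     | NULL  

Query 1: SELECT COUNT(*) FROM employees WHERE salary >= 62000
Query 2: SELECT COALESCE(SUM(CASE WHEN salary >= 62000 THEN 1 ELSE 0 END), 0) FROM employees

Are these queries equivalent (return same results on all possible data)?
Yes, equivalent

Both queries return: [(6,)]

Reason: COUNT with WHERE vs conditional SUM (COALESCE handles empty-table NULL)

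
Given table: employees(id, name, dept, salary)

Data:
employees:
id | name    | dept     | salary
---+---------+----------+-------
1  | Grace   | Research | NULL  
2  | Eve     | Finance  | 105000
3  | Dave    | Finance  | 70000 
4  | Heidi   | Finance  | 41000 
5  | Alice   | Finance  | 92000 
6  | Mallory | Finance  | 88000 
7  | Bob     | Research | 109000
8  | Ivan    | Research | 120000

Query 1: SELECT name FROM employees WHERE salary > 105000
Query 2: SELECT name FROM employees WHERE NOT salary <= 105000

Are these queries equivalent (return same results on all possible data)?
Yes, equivalent

Both queries return: [('Bob',), ('Ivan',)]

Reason: Both filter salary > 105000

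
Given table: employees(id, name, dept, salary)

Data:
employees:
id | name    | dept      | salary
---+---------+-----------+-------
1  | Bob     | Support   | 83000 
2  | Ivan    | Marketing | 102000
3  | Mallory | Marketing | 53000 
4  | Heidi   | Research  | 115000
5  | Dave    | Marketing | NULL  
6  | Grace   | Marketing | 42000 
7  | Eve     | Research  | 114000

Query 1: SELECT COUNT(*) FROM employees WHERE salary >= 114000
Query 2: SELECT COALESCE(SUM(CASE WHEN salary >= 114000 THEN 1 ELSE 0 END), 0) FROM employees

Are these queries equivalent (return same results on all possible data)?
Yes, equivalent

Both queries return: [(2,)]

Reason: COUNT with WHERE vs conditional SUM (COALESCE handles empty-table NULL)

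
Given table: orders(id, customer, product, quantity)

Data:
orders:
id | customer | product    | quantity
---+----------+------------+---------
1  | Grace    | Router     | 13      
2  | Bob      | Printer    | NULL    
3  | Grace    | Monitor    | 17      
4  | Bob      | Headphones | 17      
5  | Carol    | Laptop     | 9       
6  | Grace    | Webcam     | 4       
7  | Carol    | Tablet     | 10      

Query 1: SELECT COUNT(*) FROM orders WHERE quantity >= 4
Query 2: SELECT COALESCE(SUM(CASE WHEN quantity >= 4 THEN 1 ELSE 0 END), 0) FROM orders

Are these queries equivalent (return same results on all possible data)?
Yes, equivalent

Both queries return: [(6,)]

Reason: COUNT with WHERE vs conditional SUM (COALESCE handles empty-table NULL)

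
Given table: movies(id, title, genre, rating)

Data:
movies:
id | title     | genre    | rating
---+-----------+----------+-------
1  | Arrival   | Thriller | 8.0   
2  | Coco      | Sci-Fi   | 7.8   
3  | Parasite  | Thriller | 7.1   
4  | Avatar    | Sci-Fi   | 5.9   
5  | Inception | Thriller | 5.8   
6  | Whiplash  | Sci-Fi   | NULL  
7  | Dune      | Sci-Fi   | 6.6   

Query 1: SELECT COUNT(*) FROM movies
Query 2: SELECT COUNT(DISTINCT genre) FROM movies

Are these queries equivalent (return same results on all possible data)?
No, not equivalent

Query 1 returns: [(7,)]
Query 2 returns: [(2,)]

Reason: COUNT(*) counts rows, COUNT(DISTINCT genre) counts unique genres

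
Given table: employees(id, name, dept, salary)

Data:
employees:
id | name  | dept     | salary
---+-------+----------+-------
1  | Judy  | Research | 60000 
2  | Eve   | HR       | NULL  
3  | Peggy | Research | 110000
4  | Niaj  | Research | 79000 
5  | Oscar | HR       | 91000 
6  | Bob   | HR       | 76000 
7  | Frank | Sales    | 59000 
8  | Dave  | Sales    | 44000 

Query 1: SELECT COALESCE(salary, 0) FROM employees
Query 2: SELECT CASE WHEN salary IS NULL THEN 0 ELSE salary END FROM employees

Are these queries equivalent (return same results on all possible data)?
Yes, equivalent

Both queries return: [(0,), (44000,), (59000,), (60000,), (76000,), (79000,), (91000,), (110000,)]

Reason: COALESCE vs CASE for NULL handling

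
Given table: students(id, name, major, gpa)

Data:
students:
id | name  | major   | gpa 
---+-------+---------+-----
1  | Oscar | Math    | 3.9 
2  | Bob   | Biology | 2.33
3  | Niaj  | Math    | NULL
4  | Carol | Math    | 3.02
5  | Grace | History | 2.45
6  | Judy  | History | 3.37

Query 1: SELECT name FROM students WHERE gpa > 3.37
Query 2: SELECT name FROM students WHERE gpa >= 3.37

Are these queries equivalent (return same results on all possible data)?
No, not equivalent

Query 1 returns: [('Oscar',)]
Query 2 returns: [('Oscar',), ('Judy',)]

Reason: > vs >= gives different results when gpa = 3.37 exists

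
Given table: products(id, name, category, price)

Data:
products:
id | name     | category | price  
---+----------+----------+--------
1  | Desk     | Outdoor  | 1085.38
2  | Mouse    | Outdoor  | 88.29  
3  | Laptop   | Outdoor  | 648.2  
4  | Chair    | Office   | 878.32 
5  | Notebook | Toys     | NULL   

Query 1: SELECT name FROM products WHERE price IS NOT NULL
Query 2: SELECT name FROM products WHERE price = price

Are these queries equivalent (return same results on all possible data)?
Yes, equivalent

Both queries return: [('Chair',), ('Desk',), ('Laptop',), ('Mouse',)]

Reason: IS NOT NULL vs self-equality (both exclude NULLs)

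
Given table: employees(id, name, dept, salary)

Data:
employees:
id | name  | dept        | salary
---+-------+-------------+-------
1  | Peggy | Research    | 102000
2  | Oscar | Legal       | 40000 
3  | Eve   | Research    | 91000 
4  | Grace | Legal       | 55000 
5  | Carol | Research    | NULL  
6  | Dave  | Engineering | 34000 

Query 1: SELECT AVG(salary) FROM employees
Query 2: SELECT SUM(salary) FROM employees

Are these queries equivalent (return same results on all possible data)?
No, not equivalent

Query 1 returns: [(64400.0,)]
Query 2 returns: [(322000,)]

Reason: AVG vs SUM give different aggregate values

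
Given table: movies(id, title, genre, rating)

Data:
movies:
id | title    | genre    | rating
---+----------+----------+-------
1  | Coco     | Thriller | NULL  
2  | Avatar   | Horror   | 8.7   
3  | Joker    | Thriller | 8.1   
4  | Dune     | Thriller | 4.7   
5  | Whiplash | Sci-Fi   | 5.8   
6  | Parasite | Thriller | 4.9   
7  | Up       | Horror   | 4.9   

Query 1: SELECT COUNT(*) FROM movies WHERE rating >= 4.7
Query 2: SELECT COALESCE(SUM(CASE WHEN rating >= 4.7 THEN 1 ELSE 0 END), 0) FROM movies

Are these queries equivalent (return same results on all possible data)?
Yes, equivalent

Both queries return: [(6,)]

Reason: COUNT with WHERE vs conditional SUM (COALESCE handles empty-table NULL)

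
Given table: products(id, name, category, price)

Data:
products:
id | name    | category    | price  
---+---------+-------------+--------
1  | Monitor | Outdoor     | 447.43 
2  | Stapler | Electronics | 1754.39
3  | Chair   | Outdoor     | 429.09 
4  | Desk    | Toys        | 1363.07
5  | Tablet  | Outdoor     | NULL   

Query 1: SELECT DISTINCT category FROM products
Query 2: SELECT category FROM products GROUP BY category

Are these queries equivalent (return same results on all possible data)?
Yes, equivalent

Both queries return: [('Electronics',), ('Outdoor',), ('Toys',)]

Reason: Both get unique categorys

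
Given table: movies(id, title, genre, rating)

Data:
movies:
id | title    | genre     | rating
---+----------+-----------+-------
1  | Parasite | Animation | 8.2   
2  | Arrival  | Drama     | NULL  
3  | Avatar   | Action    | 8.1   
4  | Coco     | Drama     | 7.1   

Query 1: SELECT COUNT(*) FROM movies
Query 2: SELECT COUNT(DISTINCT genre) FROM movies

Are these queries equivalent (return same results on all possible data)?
No, not equivalent

Query 1 returns: [(4,)]
Query 2 returns: [(3,)]

Reason: COUNT(*) counts rows, COUNT(DISTINCT genre) counts unique genres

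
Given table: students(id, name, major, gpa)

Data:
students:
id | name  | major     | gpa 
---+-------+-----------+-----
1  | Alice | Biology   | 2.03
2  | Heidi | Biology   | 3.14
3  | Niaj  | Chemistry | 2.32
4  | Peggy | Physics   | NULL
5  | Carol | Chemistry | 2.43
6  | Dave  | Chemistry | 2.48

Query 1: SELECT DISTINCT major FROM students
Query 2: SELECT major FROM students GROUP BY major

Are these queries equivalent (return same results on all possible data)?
Yes, equivalent

Both queries return: [('Biology',), ('Chemistry',), ('Physics',)]

Reason: Both get unique majors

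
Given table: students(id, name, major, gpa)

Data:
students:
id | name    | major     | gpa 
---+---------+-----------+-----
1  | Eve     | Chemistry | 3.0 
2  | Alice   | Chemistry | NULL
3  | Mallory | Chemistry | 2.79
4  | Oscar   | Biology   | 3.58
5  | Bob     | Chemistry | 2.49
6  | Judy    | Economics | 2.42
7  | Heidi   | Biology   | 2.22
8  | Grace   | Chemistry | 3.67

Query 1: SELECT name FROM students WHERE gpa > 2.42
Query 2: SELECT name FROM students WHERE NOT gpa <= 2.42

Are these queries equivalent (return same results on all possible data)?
Yes, equivalent

Both queries return: [('Bob',), ('Eve',), ('Grace',), ('Mallory',), ('Oscar',)]

Reason: Both filter gpa > 2.42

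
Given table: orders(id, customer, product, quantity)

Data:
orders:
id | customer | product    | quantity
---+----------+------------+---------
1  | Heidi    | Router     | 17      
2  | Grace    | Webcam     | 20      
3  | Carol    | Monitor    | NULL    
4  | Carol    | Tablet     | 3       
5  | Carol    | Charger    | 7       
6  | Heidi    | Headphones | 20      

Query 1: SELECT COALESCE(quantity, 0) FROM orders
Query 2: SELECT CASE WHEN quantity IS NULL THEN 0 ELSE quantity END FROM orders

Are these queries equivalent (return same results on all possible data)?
Yes, equivalent

Both queries return: [(0,), (3,), (7,), (17,), (20,), (20,)]

Reason: COALESCE vs CASE for NULL handling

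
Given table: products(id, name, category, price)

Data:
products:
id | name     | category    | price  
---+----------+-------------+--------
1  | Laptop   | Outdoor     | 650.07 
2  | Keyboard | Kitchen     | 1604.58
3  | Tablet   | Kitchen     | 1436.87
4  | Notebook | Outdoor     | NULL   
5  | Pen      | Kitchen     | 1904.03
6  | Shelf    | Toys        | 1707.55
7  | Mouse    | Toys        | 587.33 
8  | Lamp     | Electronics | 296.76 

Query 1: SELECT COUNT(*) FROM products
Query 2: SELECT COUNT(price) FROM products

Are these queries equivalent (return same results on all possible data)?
No, not equivalent

Query 1 returns: [(8,)]
Query 2 returns: [(7,)]

Reason: COUNT(*) includes NULLs, COUNT(column) excludes them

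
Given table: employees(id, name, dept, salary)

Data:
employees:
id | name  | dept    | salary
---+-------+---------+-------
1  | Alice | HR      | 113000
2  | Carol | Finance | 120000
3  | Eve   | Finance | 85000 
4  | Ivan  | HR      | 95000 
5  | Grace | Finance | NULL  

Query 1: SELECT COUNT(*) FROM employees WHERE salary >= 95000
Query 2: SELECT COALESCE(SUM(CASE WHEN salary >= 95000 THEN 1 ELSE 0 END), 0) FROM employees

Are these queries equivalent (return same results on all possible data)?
Yes, equivalent

Both queries return: [(3,)]

Reason: COUNT with WHERE vs conditional SUM (COALESCE handles empty-table NULL)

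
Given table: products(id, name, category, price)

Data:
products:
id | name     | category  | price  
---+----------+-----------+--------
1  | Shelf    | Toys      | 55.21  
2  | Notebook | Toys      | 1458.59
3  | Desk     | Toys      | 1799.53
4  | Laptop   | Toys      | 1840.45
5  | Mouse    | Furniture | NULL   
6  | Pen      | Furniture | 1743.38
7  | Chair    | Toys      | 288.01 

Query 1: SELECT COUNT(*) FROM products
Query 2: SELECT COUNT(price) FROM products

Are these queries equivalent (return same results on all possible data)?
No, not equivalent

Query 1 returns: [(7,)]
Query 2 returns: [(6,)]

Reason: COUNT(*) includes NULLs, COUNT(column) excludes them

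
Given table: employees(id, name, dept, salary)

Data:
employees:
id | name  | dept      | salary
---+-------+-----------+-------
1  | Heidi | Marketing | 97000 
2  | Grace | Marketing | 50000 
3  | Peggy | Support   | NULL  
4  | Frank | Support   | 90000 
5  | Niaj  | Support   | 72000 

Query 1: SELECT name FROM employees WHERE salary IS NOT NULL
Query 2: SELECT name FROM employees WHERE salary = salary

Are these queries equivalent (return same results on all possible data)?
Yes, equivalent

Both queries return: [('Frank',), ('Grace',), ('Heidi',), ('Niaj',)]

Reason: IS NOT NULL vs self-equality (both exclude NULLs)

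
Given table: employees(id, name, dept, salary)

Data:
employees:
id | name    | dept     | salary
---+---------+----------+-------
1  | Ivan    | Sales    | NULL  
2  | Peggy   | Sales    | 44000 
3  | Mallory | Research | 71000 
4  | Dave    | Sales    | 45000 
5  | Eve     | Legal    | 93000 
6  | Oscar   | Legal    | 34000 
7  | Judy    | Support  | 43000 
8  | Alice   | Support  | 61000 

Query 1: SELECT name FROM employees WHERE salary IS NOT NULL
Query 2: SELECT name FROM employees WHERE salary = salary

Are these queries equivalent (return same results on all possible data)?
Yes, equivalent

Both queries return: [('Alice',), ('Dave',), ('Eve',), ('Judy',), ('Mallory',), ('Oscar',), ('Peggy',)]

Reason: IS NOT NULL vs self-equality (both exclude NULLs)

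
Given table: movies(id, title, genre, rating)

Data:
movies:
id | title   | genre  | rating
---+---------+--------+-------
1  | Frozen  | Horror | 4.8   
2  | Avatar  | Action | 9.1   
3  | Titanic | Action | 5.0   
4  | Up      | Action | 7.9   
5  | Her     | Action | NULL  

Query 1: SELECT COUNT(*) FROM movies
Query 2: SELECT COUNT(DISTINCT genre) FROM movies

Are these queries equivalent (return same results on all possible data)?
No, not equivalent

Query 1 returns: [(5,)]
Query 2 returns: [(2,)]

Reason: COUNT(*) counts rows, COUNT(DISTINCT genre) counts unique genres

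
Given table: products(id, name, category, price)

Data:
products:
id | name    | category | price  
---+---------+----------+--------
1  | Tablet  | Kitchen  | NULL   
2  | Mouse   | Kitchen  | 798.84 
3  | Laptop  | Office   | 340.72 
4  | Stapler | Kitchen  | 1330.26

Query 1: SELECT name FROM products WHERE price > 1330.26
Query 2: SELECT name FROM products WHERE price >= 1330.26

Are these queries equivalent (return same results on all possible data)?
No, not equivalent

Query 1 returns: []
Query 2 returns: [('Stapler',)]

Reason: > vs >= gives different results when price = 1330.26 exists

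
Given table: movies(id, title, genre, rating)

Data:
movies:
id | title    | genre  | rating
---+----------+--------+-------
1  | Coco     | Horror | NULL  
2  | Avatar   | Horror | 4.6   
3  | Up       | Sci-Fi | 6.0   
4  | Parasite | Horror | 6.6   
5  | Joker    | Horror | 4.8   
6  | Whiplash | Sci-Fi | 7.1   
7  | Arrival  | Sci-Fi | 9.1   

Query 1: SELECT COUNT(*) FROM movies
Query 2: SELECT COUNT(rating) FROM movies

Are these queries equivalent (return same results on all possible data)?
No, not equivalent

Query 1 returns: [(7,)]
Query 2 returns: [(6,)]

Reason: COUNT(*) includes NULLs, COUNT(column) excludes them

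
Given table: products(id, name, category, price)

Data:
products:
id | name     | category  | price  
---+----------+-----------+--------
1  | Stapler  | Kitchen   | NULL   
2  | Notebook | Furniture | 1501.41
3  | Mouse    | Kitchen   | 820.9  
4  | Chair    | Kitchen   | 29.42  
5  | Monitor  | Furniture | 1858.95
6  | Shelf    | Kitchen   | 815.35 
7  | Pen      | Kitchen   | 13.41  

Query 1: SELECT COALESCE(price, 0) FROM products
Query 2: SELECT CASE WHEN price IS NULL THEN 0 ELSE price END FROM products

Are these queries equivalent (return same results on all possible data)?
Yes, equivalent

Both queries return: [(0,), (13.41,), (29.42,), (815.35,), (820.9,), (1501.41,), (1858.95,)]

Reason: COALESCE vs CASE for NULL handling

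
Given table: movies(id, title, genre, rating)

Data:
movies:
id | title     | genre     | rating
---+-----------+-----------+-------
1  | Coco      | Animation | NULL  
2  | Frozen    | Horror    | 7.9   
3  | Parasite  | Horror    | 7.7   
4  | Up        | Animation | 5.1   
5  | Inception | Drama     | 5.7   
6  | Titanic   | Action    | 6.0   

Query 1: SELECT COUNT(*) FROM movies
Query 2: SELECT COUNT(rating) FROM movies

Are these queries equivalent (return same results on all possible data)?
No, not equivalent

Query 1 returns: [(6,)]
Query 2 returns: [(5,)]

Reason: COUNT(*) includes NULLs, COUNT(column) excludes them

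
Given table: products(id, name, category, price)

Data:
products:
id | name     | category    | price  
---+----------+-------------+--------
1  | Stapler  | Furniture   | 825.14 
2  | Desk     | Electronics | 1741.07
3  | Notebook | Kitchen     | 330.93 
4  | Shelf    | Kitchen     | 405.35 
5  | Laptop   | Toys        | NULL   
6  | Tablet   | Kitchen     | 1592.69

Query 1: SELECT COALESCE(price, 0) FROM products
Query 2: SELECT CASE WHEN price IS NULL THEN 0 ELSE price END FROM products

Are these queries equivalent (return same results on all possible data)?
Yes, equivalent

Both queries return: [(0,), (330.93,), (405.35,), (825.14,), (1592.69,), (1741.07,)]

Reason: COALESCE vs CASE for NULL handling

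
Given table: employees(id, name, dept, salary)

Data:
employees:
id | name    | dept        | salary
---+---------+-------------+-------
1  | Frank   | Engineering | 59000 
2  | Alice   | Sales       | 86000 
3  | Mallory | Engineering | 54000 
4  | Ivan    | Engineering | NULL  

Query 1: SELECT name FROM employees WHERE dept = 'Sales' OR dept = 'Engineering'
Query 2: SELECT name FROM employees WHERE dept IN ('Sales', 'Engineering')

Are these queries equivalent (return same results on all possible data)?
Yes, equivalent

Both queries return: [('Alice',), ('Frank',), ('Ivan',), ('Mallory',)]

Reason: OR vs IN are equivalent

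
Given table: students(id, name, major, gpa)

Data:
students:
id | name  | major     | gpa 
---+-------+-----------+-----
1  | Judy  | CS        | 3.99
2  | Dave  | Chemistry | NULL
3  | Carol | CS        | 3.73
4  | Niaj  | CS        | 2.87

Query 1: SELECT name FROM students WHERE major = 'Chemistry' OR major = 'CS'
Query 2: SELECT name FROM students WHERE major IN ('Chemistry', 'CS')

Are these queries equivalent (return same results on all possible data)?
Yes, equivalent

Both queries return: [('Carol',), ('Dave',), ('Judy',), ('Niaj',)]

Reason: OR vs IN are equivalent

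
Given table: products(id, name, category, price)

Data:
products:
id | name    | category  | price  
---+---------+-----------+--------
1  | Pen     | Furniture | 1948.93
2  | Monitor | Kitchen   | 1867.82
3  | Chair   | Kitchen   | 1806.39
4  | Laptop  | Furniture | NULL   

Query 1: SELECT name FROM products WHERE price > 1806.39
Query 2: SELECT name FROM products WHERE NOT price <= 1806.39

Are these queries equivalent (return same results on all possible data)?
Yes, equivalent

Both queries return: [('Monitor',), ('Pen',)]

Reason: Both filter price > 1806.39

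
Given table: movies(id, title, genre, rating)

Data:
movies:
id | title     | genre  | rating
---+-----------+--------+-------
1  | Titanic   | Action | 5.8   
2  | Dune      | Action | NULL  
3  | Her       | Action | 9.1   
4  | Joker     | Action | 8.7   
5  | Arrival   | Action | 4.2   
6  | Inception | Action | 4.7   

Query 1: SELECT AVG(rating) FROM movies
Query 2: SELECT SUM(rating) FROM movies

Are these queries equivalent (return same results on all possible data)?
No, not equivalent

Query 1 returns: [(6.5,)]
Query 2 returns: [(32.5,)]

Reason: AVG vs SUM give different aggregate values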